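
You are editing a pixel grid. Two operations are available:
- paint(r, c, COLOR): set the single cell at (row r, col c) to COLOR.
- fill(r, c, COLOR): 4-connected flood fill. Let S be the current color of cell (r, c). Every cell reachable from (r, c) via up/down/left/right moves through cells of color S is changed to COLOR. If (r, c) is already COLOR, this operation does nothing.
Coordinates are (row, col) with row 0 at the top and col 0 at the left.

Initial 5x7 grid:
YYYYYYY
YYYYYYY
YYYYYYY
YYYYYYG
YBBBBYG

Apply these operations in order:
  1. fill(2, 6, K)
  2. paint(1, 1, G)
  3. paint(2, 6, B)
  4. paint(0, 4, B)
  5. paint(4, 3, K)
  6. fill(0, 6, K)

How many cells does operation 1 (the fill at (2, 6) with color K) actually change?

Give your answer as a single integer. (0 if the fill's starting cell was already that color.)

Answer: 29

Derivation:
After op 1 fill(2,6,K) [29 cells changed]:
KKKKKKK
KKKKKKK
KKKKKKK
KKKKKKG
KBBBBKG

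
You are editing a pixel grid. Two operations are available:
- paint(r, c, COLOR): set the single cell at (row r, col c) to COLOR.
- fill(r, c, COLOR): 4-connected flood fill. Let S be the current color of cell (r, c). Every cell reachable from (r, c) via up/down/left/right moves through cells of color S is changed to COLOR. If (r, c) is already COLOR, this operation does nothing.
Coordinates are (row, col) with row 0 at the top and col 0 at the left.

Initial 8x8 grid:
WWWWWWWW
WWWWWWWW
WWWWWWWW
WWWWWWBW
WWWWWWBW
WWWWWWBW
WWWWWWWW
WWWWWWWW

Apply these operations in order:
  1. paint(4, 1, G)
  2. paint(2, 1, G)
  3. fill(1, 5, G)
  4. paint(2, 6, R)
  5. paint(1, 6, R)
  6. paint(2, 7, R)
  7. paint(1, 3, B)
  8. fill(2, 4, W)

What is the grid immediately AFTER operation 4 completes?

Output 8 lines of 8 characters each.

Answer: GGGGGGGG
GGGGGGGG
GGGGGGRG
GGGGGGBG
GGGGGGBG
GGGGGGBG
GGGGGGGG
GGGGGGGG

Derivation:
After op 1 paint(4,1,G):
WWWWWWWW
WWWWWWWW
WWWWWWWW
WWWWWWBW
WGWWWWBW
WWWWWWBW
WWWWWWWW
WWWWWWWW
After op 2 paint(2,1,G):
WWWWWWWW
WWWWWWWW
WGWWWWWW
WWWWWWBW
WGWWWWBW
WWWWWWBW
WWWWWWWW
WWWWWWWW
After op 3 fill(1,5,G) [59 cells changed]:
GGGGGGGG
GGGGGGGG
GGGGGGGG
GGGGGGBG
GGGGGGBG
GGGGGGBG
GGGGGGGG
GGGGGGGG
After op 4 paint(2,6,R):
GGGGGGGG
GGGGGGGG
GGGGGGRG
GGGGGGBG
GGGGGGBG
GGGGGGBG
GGGGGGGG
GGGGGGGG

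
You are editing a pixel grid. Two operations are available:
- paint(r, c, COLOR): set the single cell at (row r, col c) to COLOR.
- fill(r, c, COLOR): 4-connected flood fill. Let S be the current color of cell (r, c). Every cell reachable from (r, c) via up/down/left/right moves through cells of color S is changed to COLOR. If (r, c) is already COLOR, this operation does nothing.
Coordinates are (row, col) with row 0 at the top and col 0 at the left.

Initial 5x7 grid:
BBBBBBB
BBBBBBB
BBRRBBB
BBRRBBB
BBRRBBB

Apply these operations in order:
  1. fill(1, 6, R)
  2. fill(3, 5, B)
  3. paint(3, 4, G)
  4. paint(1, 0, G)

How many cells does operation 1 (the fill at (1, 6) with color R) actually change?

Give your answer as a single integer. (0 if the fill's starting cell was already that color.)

Answer: 29

Derivation:
After op 1 fill(1,6,R) [29 cells changed]:
RRRRRRR
RRRRRRR
RRRRRRR
RRRRRRR
RRRRRRR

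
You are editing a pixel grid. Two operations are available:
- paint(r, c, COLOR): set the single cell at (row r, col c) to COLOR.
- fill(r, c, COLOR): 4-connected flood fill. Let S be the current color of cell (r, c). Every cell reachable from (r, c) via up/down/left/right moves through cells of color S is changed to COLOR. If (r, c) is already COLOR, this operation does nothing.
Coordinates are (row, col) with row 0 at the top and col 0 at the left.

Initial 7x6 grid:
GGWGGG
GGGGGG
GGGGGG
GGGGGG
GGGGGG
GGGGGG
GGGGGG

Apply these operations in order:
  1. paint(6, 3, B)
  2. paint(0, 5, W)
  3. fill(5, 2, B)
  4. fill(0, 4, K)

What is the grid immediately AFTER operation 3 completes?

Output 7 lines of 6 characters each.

Answer: BBWBBW
BBBBBB
BBBBBB
BBBBBB
BBBBBB
BBBBBB
BBBBBB

Derivation:
After op 1 paint(6,3,B):
GGWGGG
GGGGGG
GGGGGG
GGGGGG
GGGGGG
GGGGGG
GGGBGG
After op 2 paint(0,5,W):
GGWGGW
GGGGGG
GGGGGG
GGGGGG
GGGGGG
GGGGGG
GGGBGG
After op 3 fill(5,2,B) [39 cells changed]:
BBWBBW
BBBBBB
BBBBBB
BBBBBB
BBBBBB
BBBBBB
BBBBBB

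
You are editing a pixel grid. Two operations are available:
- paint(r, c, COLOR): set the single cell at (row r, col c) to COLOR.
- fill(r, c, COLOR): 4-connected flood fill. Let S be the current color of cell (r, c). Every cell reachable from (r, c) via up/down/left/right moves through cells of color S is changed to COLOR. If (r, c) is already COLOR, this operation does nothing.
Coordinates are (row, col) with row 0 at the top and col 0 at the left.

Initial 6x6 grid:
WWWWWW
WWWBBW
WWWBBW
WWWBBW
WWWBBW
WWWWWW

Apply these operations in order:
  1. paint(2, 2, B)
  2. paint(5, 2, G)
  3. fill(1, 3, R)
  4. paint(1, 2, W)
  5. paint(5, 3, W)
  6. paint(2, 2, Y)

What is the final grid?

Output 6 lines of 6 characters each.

Answer: WWWWWW
WWWRRW
WWYRRW
WWWRRW
WWWRRW
WWGWWW

Derivation:
After op 1 paint(2,2,B):
WWWWWW
WWWBBW
WWBBBW
WWWBBW
WWWBBW
WWWWWW
After op 2 paint(5,2,G):
WWWWWW
WWWBBW
WWBBBW
WWWBBW
WWWBBW
WWGWWW
After op 3 fill(1,3,R) [9 cells changed]:
WWWWWW
WWWRRW
WWRRRW
WWWRRW
WWWRRW
WWGWWW
After op 4 paint(1,2,W):
WWWWWW
WWWRRW
WWRRRW
WWWRRW
WWWRRW
WWGWWW
After op 5 paint(5,3,W):
WWWWWW
WWWRRW
WWRRRW
WWWRRW
WWWRRW
WWGWWW
After op 6 paint(2,2,Y):
WWWWWW
WWWRRW
WWYRRW
WWWRRW
WWWRRW
WWGWWW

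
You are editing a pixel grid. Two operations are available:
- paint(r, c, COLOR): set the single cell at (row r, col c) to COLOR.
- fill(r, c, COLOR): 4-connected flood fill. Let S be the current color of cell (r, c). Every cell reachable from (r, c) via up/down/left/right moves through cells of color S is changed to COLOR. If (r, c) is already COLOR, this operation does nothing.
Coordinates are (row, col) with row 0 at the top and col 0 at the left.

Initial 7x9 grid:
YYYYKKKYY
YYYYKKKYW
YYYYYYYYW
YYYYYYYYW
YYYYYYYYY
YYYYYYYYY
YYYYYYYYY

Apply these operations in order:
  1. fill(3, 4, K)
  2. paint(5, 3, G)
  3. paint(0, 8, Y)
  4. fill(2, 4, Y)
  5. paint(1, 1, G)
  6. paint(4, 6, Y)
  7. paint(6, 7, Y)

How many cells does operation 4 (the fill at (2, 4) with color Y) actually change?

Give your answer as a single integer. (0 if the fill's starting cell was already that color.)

After op 1 fill(3,4,K) [54 cells changed]:
KKKKKKKKK
KKKKKKKKW
KKKKKKKKW
KKKKKKKKW
KKKKKKKKK
KKKKKKKKK
KKKKKKKKK
After op 2 paint(5,3,G):
KKKKKKKKK
KKKKKKKKW
KKKKKKKKW
KKKKKKKKW
KKKKKKKKK
KKKGKKKKK
KKKKKKKKK
After op 3 paint(0,8,Y):
KKKKKKKKY
KKKKKKKKW
KKKKKKKKW
KKKKKKKKW
KKKKKKKKK
KKKGKKKKK
KKKKKKKKK
After op 4 fill(2,4,Y) [58 cells changed]:
YYYYYYYYY
YYYYYYYYW
YYYYYYYYW
YYYYYYYYW
YYYYYYYYY
YYYGYYYYY
YYYYYYYYY

Answer: 58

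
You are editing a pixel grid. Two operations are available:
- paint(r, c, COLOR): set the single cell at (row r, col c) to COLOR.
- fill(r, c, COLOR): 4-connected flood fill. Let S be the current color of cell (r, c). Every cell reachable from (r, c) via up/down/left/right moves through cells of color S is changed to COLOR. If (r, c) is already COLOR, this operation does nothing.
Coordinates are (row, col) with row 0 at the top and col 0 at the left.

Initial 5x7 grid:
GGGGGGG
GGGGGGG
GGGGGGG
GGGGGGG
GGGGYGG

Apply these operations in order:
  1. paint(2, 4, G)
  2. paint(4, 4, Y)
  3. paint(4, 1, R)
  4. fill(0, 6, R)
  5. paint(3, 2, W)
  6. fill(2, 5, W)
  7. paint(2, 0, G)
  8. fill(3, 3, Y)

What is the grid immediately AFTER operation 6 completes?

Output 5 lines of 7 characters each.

After op 1 paint(2,4,G):
GGGGGGG
GGGGGGG
GGGGGGG
GGGGGGG
GGGGYGG
After op 2 paint(4,4,Y):
GGGGGGG
GGGGGGG
GGGGGGG
GGGGGGG
GGGGYGG
After op 3 paint(4,1,R):
GGGGGGG
GGGGGGG
GGGGGGG
GGGGGGG
GRGGYGG
After op 4 fill(0,6,R) [33 cells changed]:
RRRRRRR
RRRRRRR
RRRRRRR
RRRRRRR
RRRRYRR
After op 5 paint(3,2,W):
RRRRRRR
RRRRRRR
RRRRRRR
RRWRRRR
RRRRYRR
After op 6 fill(2,5,W) [33 cells changed]:
WWWWWWW
WWWWWWW
WWWWWWW
WWWWWWW
WWWWYWW

Answer: WWWWWWW
WWWWWWW
WWWWWWW
WWWWWWW
WWWWYWW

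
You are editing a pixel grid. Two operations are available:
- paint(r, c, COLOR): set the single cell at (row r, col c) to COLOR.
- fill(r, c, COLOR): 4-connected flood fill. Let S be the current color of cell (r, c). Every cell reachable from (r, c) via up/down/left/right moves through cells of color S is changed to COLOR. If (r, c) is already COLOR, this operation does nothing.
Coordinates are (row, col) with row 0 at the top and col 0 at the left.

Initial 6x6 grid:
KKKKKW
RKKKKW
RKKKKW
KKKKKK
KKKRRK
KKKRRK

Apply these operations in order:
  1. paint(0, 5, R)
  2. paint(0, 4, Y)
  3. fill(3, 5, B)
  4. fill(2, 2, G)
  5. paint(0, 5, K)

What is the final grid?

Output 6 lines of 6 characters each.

After op 1 paint(0,5,R):
KKKKKR
RKKKKW
RKKKKW
KKKKKK
KKKRRK
KKKRRK
After op 2 paint(0,4,Y):
KKKKYR
RKKKKW
RKKKKW
KKKKKK
KKKRRK
KKKRRK
After op 3 fill(3,5,B) [26 cells changed]:
BBBBYR
RBBBBW
RBBBBW
BBBBBB
BBBRRB
BBBRRB
After op 4 fill(2,2,G) [26 cells changed]:
GGGGYR
RGGGGW
RGGGGW
GGGGGG
GGGRRG
GGGRRG
After op 5 paint(0,5,K):
GGGGYK
RGGGGW
RGGGGW
GGGGGG
GGGRRG
GGGRRG

Answer: GGGGYK
RGGGGW
RGGGGW
GGGGGG
GGGRRG
GGGRRG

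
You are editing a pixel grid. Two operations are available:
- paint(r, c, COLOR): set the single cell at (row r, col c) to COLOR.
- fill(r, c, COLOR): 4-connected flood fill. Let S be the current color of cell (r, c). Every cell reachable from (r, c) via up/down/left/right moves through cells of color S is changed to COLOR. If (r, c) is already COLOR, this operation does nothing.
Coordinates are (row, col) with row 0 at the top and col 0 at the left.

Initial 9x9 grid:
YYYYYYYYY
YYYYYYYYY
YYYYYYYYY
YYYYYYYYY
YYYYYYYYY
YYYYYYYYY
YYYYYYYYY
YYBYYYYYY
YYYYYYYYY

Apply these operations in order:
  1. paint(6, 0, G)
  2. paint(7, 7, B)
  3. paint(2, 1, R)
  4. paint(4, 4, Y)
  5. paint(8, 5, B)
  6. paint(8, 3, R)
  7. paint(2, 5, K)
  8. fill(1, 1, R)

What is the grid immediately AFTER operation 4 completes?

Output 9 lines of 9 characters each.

After op 1 paint(6,0,G):
YYYYYYYYY
YYYYYYYYY
YYYYYYYYY
YYYYYYYYY
YYYYYYYYY
YYYYYYYYY
GYYYYYYYY
YYBYYYYYY
YYYYYYYYY
After op 2 paint(7,7,B):
YYYYYYYYY
YYYYYYYYY
YYYYYYYYY
YYYYYYYYY
YYYYYYYYY
YYYYYYYYY
GYYYYYYYY
YYBYYYYBY
YYYYYYYYY
After op 3 paint(2,1,R):
YYYYYYYYY
YYYYYYYYY
YRYYYYYYY
YYYYYYYYY
YYYYYYYYY
YYYYYYYYY
GYYYYYYYY
YYBYYYYBY
YYYYYYYYY
After op 4 paint(4,4,Y):
YYYYYYYYY
YYYYYYYYY
YRYYYYYYY
YYYYYYYYY
YYYYYYYYY
YYYYYYYYY
GYYYYYYYY
YYBYYYYBY
YYYYYYYYY

Answer: YYYYYYYYY
YYYYYYYYY
YRYYYYYYY
YYYYYYYYY
YYYYYYYYY
YYYYYYYYY
GYYYYYYYY
YYBYYYYBY
YYYYYYYYY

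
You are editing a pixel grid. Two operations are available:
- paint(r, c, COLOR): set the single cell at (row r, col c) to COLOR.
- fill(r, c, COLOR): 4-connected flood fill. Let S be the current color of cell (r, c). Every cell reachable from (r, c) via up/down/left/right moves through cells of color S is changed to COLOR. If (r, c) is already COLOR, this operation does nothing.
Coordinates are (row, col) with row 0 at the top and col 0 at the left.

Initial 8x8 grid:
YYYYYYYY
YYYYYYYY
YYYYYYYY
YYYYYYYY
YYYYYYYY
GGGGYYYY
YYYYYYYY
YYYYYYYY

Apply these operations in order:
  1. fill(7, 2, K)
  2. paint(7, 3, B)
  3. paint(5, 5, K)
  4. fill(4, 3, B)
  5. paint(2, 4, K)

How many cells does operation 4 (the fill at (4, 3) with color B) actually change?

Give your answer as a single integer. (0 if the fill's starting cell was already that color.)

Answer: 59

Derivation:
After op 1 fill(7,2,K) [60 cells changed]:
KKKKKKKK
KKKKKKKK
KKKKKKKK
KKKKKKKK
KKKKKKKK
GGGGKKKK
KKKKKKKK
KKKKKKKK
After op 2 paint(7,3,B):
KKKKKKKK
KKKKKKKK
KKKKKKKK
KKKKKKKK
KKKKKKKK
GGGGKKKK
KKKKKKKK
KKKBKKKK
After op 3 paint(5,5,K):
KKKKKKKK
KKKKKKKK
KKKKKKKK
KKKKKKKK
KKKKKKKK
GGGGKKKK
KKKKKKKK
KKKBKKKK
After op 4 fill(4,3,B) [59 cells changed]:
BBBBBBBB
BBBBBBBB
BBBBBBBB
BBBBBBBB
BBBBBBBB
GGGGBBBB
BBBBBBBB
BBBBBBBB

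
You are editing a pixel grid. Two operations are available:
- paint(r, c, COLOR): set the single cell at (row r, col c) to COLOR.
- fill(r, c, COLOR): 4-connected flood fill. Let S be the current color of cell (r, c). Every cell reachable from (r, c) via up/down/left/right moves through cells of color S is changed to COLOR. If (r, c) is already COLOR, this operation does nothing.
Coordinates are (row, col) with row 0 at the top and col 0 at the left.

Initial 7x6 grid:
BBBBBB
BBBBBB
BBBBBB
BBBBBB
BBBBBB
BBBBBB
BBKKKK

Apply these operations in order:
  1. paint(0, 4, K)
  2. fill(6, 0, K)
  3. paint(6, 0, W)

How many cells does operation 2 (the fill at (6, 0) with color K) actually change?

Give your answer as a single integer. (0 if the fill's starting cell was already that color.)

Answer: 37

Derivation:
After op 1 paint(0,4,K):
BBBBKB
BBBBBB
BBBBBB
BBBBBB
BBBBBB
BBBBBB
BBKKKK
After op 2 fill(6,0,K) [37 cells changed]:
KKKKKK
KKKKKK
KKKKKK
KKKKKK
KKKKKK
KKKKKK
KKKKKK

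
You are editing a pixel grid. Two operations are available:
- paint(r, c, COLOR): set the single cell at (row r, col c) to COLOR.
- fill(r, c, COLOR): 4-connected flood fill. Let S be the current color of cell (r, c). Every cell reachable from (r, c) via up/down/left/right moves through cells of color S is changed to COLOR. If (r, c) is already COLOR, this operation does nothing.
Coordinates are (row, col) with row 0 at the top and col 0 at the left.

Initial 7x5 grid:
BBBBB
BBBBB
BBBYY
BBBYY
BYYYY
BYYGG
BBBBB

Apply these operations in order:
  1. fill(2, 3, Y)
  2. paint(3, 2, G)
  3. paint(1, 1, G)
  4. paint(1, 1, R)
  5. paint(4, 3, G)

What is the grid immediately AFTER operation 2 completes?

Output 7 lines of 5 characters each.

Answer: BBBBB
BBBBB
BBBYY
BBGYY
BYYYY
BYYGG
BBBBB

Derivation:
After op 1 fill(2,3,Y) [0 cells changed]:
BBBBB
BBBBB
BBBYY
BBBYY
BYYYY
BYYGG
BBBBB
After op 2 paint(3,2,G):
BBBBB
BBBBB
BBBYY
BBGYY
BYYYY
BYYGG
BBBBB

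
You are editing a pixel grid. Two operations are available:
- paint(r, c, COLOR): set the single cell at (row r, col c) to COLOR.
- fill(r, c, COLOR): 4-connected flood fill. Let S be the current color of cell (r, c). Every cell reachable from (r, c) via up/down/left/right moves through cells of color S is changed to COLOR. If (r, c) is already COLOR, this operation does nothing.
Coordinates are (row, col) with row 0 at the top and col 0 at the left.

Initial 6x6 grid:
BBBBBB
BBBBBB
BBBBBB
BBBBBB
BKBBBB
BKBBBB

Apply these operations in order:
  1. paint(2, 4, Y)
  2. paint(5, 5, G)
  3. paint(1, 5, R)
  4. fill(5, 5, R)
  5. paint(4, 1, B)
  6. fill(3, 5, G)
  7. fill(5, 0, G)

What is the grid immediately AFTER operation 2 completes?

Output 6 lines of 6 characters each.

After op 1 paint(2,4,Y):
BBBBBB
BBBBBB
BBBBYB
BBBBBB
BKBBBB
BKBBBB
After op 2 paint(5,5,G):
BBBBBB
BBBBBB
BBBBYB
BBBBBB
BKBBBB
BKBBBG

Answer: BBBBBB
BBBBBB
BBBBYB
BBBBBB
BKBBBB
BKBBBG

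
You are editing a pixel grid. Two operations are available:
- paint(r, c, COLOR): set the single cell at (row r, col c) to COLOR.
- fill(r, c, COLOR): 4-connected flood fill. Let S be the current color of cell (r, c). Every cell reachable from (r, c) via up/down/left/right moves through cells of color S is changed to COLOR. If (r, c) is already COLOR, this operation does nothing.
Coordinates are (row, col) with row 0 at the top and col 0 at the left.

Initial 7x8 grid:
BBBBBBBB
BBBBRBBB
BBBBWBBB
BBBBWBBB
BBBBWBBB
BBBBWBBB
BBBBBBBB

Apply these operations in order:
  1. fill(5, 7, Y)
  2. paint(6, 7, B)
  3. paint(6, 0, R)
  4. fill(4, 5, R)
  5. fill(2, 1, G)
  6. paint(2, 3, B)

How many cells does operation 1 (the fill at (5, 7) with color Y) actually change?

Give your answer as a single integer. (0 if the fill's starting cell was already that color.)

Answer: 51

Derivation:
After op 1 fill(5,7,Y) [51 cells changed]:
YYYYYYYY
YYYYRYYY
YYYYWYYY
YYYYWYYY
YYYYWYYY
YYYYWYYY
YYYYYYYY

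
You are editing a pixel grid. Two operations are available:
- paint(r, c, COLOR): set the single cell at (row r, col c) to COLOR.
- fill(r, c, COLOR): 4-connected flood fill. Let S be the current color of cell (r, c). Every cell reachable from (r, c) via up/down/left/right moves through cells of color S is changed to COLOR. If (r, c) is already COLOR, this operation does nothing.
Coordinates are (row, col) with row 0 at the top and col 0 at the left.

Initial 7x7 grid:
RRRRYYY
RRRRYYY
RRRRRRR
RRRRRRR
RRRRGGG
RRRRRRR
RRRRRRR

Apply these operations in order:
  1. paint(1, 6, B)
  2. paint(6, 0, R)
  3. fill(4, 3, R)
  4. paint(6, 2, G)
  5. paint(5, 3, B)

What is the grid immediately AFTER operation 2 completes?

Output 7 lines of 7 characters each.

Answer: RRRRYYY
RRRRYYB
RRRRRRR
RRRRRRR
RRRRGGG
RRRRRRR
RRRRRRR

Derivation:
After op 1 paint(1,6,B):
RRRRYYY
RRRRYYB
RRRRRRR
RRRRRRR
RRRRGGG
RRRRRRR
RRRRRRR
After op 2 paint(6,0,R):
RRRRYYY
RRRRYYB
RRRRRRR
RRRRRRR
RRRRGGG
RRRRRRR
RRRRRRR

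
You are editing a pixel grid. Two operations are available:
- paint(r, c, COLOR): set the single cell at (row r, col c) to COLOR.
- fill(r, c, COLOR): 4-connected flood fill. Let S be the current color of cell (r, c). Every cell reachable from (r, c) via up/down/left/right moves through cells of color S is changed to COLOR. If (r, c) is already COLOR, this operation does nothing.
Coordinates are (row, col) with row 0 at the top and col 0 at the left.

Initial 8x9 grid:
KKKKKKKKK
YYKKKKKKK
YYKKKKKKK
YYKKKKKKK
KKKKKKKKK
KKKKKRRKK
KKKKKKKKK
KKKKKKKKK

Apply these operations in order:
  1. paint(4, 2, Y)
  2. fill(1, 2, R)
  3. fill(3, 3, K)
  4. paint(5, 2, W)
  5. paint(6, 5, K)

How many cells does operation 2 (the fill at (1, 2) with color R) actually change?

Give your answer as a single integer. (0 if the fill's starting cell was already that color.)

Answer: 63

Derivation:
After op 1 paint(4,2,Y):
KKKKKKKKK
YYKKKKKKK
YYKKKKKKK
YYKKKKKKK
KKYKKKKKK
KKKKKRRKK
KKKKKKKKK
KKKKKKKKK
After op 2 fill(1,2,R) [63 cells changed]:
RRRRRRRRR
YYRRRRRRR
YYRRRRRRR
YYRRRRRRR
RRYRRRRRR
RRRRRRRRR
RRRRRRRRR
RRRRRRRRR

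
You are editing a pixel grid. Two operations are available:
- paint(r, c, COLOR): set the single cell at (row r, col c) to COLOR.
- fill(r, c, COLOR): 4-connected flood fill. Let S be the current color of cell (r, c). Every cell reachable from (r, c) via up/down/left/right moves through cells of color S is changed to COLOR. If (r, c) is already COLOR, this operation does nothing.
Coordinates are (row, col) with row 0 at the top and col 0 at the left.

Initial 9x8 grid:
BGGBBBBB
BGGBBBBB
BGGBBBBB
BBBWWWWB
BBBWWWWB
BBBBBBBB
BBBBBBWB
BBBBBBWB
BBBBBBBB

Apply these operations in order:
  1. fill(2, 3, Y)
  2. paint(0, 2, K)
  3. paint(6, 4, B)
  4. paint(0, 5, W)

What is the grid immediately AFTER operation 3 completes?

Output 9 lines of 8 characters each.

After op 1 fill(2,3,Y) [56 cells changed]:
YGGYYYYY
YGGYYYYY
YGGYYYYY
YYYWWWWY
YYYWWWWY
YYYYYYYY
YYYYYYWY
YYYYYYWY
YYYYYYYY
After op 2 paint(0,2,K):
YGKYYYYY
YGGYYYYY
YGGYYYYY
YYYWWWWY
YYYWWWWY
YYYYYYYY
YYYYYYWY
YYYYYYWY
YYYYYYYY
After op 3 paint(6,4,B):
YGKYYYYY
YGGYYYYY
YGGYYYYY
YYYWWWWY
YYYWWWWY
YYYYYYYY
YYYYBYWY
YYYYYYWY
YYYYYYYY

Answer: YGKYYYYY
YGGYYYYY
YGGYYYYY
YYYWWWWY
YYYWWWWY
YYYYYYYY
YYYYBYWY
YYYYYYWY
YYYYYYYY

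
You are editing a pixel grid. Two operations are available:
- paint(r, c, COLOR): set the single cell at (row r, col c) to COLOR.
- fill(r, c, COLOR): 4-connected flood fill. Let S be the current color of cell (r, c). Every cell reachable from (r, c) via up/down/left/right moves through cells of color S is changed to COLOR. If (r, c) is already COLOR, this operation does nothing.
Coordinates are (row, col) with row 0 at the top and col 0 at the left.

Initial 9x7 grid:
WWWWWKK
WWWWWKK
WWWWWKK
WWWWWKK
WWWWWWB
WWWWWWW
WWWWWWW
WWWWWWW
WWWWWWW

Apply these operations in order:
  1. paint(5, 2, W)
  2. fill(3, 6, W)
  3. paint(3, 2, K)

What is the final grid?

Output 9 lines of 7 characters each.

After op 1 paint(5,2,W):
WWWWWKK
WWWWWKK
WWWWWKK
WWWWWKK
WWWWWWB
WWWWWWW
WWWWWWW
WWWWWWW
WWWWWWW
After op 2 fill(3,6,W) [8 cells changed]:
WWWWWWW
WWWWWWW
WWWWWWW
WWWWWWW
WWWWWWB
WWWWWWW
WWWWWWW
WWWWWWW
WWWWWWW
After op 3 paint(3,2,K):
WWWWWWW
WWWWWWW
WWWWWWW
WWKWWWW
WWWWWWB
WWWWWWW
WWWWWWW
WWWWWWW
WWWWWWW

Answer: WWWWWWW
WWWWWWW
WWWWWWW
WWKWWWW
WWWWWWB
WWWWWWW
WWWWWWW
WWWWWWW
WWWWWWW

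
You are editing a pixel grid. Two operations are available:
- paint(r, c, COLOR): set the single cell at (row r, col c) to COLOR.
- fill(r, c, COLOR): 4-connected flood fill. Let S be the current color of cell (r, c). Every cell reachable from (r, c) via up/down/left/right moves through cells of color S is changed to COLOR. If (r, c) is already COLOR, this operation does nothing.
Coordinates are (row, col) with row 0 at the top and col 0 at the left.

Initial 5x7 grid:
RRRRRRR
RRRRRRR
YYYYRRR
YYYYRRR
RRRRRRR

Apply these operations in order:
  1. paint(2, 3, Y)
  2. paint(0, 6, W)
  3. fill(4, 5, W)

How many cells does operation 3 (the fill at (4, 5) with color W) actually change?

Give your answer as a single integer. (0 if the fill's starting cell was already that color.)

Answer: 26

Derivation:
After op 1 paint(2,3,Y):
RRRRRRR
RRRRRRR
YYYYRRR
YYYYRRR
RRRRRRR
After op 2 paint(0,6,W):
RRRRRRW
RRRRRRR
YYYYRRR
YYYYRRR
RRRRRRR
After op 3 fill(4,5,W) [26 cells changed]:
WWWWWWW
WWWWWWW
YYYYWWW
YYYYWWW
WWWWWWW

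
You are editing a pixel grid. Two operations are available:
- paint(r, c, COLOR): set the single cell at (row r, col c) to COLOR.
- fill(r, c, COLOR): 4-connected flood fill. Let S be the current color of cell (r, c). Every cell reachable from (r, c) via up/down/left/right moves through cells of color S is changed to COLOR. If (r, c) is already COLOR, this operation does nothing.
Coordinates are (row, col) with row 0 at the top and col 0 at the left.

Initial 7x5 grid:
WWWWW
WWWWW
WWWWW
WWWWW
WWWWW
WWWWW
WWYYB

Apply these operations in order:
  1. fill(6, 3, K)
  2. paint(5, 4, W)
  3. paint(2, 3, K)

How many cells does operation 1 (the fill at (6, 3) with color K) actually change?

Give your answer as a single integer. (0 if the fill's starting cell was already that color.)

After op 1 fill(6,3,K) [2 cells changed]:
WWWWW
WWWWW
WWWWW
WWWWW
WWWWW
WWWWW
WWKKB

Answer: 2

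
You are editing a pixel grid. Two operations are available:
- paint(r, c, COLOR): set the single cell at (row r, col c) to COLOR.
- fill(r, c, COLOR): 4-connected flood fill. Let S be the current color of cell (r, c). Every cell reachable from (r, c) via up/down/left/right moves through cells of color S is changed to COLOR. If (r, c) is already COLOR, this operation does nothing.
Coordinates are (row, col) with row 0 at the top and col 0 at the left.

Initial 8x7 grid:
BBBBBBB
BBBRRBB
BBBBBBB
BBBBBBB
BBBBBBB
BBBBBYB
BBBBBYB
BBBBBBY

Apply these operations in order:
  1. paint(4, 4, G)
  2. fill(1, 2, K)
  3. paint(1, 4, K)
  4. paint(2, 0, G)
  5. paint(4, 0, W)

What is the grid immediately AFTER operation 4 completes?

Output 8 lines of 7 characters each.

Answer: KKKKKKK
KKKRKKK
GKKKKKK
KKKKKKK
KKKKGKK
KKKKKYK
KKKKKYK
KKKKKKY

Derivation:
After op 1 paint(4,4,G):
BBBBBBB
BBBRRBB
BBBBBBB
BBBBBBB
BBBBGBB
BBBBBYB
BBBBBYB
BBBBBBY
After op 2 fill(1,2,K) [50 cells changed]:
KKKKKKK
KKKRRKK
KKKKKKK
KKKKKKK
KKKKGKK
KKKKKYK
KKKKKYK
KKKKKKY
After op 3 paint(1,4,K):
KKKKKKK
KKKRKKK
KKKKKKK
KKKKKKK
KKKKGKK
KKKKKYK
KKKKKYK
KKKKKKY
After op 4 paint(2,0,G):
KKKKKKK
KKKRKKK
GKKKKKK
KKKKKKK
KKKKGKK
KKKKKYK
KKKKKYK
KKKKKKY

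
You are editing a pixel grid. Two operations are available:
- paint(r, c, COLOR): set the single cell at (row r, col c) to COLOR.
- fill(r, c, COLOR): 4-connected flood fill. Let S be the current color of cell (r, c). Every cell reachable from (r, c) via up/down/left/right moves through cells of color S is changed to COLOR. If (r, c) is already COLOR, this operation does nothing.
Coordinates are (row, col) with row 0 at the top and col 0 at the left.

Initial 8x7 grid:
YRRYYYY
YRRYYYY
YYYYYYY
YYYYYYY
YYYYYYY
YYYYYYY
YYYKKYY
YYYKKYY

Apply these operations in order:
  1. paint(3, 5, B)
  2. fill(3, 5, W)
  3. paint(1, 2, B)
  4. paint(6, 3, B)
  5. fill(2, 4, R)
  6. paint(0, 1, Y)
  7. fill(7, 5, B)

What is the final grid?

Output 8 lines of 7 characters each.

After op 1 paint(3,5,B):
YRRYYYY
YRRYYYY
YYYYYYY
YYYYYBY
YYYYYYY
YYYYYYY
YYYKKYY
YYYKKYY
After op 2 fill(3,5,W) [1 cells changed]:
YRRYYYY
YRRYYYY
YYYYYYY
YYYYYWY
YYYYYYY
YYYYYYY
YYYKKYY
YYYKKYY
After op 3 paint(1,2,B):
YRRYYYY
YRBYYYY
YYYYYYY
YYYYYWY
YYYYYYY
YYYYYYY
YYYKKYY
YYYKKYY
After op 4 paint(6,3,B):
YRRYYYY
YRBYYYY
YYYYYYY
YYYYYWY
YYYYYYY
YYYYYYY
YYYBKYY
YYYKKYY
After op 5 fill(2,4,R) [47 cells changed]:
RRRRRRR
RRBRRRR
RRRRRRR
RRRRRWR
RRRRRRR
RRRRRRR
RRRBKRR
RRRKKRR
After op 6 paint(0,1,Y):
RYRRRRR
RRBRRRR
RRRRRRR
RRRRRWR
RRRRRRR
RRRRRRR
RRRBKRR
RRRKKRR
After op 7 fill(7,5,B) [49 cells changed]:
BYBBBBB
BBBBBBB
BBBBBBB
BBBBBWB
BBBBBBB
BBBBBBB
BBBBKBB
BBBKKBB

Answer: BYBBBBB
BBBBBBB
BBBBBBB
BBBBBWB
BBBBBBB
BBBBBBB
BBBBKBB
BBBKKBB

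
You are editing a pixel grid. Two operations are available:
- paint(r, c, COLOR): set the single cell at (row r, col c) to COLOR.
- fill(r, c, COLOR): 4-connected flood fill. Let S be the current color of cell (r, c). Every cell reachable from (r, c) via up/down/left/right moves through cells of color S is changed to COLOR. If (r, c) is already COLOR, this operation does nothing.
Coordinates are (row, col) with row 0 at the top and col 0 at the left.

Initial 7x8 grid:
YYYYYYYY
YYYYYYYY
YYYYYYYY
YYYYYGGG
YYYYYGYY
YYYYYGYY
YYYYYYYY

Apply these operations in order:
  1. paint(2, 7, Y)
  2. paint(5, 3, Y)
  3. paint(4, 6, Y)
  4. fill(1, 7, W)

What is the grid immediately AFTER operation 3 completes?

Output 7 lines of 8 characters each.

After op 1 paint(2,7,Y):
YYYYYYYY
YYYYYYYY
YYYYYYYY
YYYYYGGG
YYYYYGYY
YYYYYGYY
YYYYYYYY
After op 2 paint(5,3,Y):
YYYYYYYY
YYYYYYYY
YYYYYYYY
YYYYYGGG
YYYYYGYY
YYYYYGYY
YYYYYYYY
After op 3 paint(4,6,Y):
YYYYYYYY
YYYYYYYY
YYYYYYYY
YYYYYGGG
YYYYYGYY
YYYYYGYY
YYYYYYYY

Answer: YYYYYYYY
YYYYYYYY
YYYYYYYY
YYYYYGGG
YYYYYGYY
YYYYYGYY
YYYYYYYY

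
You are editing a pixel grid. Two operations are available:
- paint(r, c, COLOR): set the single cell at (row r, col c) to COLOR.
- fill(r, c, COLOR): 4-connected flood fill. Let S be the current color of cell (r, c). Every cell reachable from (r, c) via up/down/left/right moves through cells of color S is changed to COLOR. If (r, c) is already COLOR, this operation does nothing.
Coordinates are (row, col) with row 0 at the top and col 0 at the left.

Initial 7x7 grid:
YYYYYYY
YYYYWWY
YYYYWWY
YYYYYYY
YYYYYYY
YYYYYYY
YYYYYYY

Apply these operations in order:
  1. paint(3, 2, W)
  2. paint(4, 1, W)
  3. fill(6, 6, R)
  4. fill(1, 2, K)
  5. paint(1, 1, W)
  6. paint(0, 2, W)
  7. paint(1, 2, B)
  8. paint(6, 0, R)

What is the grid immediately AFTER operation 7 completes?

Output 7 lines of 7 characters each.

Answer: KKWKKKK
KWBKWWK
KKKKWWK
KKWKKKK
KWKKKKK
KKKKKKK
KKKKKKK

Derivation:
After op 1 paint(3,2,W):
YYYYYYY
YYYYWWY
YYYYWWY
YYWYYYY
YYYYYYY
YYYYYYY
YYYYYYY
After op 2 paint(4,1,W):
YYYYYYY
YYYYWWY
YYYYWWY
YYWYYYY
YWYYYYY
YYYYYYY
YYYYYYY
After op 3 fill(6,6,R) [43 cells changed]:
RRRRRRR
RRRRWWR
RRRRWWR
RRWRRRR
RWRRRRR
RRRRRRR
RRRRRRR
After op 4 fill(1,2,K) [43 cells changed]:
KKKKKKK
KKKKWWK
KKKKWWK
KKWKKKK
KWKKKKK
KKKKKKK
KKKKKKK
After op 5 paint(1,1,W):
KKKKKKK
KWKKWWK
KKKKWWK
KKWKKKK
KWKKKKK
KKKKKKK
KKKKKKK
After op 6 paint(0,2,W):
KKWKKKK
KWKKWWK
KKKKWWK
KKWKKKK
KWKKKKK
KKKKKKK
KKKKKKK
After op 7 paint(1,2,B):
KKWKKKK
KWBKWWK
KKKKWWK
KKWKKKK
KWKKKKK
KKKKKKK
KKKKKKK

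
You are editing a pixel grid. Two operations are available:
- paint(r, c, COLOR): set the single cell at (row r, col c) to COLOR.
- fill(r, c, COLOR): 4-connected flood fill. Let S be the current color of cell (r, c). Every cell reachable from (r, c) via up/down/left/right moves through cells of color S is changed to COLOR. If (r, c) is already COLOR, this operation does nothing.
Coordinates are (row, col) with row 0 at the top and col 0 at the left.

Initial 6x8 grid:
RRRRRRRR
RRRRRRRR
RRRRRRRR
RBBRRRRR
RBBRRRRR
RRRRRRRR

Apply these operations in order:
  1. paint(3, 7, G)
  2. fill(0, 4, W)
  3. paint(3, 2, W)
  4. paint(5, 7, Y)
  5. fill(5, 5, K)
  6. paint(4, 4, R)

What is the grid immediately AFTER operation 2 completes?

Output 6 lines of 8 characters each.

After op 1 paint(3,7,G):
RRRRRRRR
RRRRRRRR
RRRRRRRR
RBBRRRRG
RBBRRRRR
RRRRRRRR
After op 2 fill(0,4,W) [43 cells changed]:
WWWWWWWW
WWWWWWWW
WWWWWWWW
WBBWWWWG
WBBWWWWW
WWWWWWWW

Answer: WWWWWWWW
WWWWWWWW
WWWWWWWW
WBBWWWWG
WBBWWWWW
WWWWWWWW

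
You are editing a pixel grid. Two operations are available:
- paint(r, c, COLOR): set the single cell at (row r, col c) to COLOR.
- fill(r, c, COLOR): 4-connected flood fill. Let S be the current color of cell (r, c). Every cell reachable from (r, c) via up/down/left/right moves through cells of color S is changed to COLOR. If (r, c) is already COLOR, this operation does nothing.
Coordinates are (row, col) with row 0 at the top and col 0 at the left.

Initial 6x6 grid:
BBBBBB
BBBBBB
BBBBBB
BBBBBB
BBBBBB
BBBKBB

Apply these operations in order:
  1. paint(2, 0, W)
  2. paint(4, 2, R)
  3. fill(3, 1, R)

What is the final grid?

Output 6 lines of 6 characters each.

After op 1 paint(2,0,W):
BBBBBB
BBBBBB
WBBBBB
BBBBBB
BBBBBB
BBBKBB
After op 2 paint(4,2,R):
BBBBBB
BBBBBB
WBBBBB
BBBBBB
BBRBBB
BBBKBB
After op 3 fill(3,1,R) [33 cells changed]:
RRRRRR
RRRRRR
WRRRRR
RRRRRR
RRRRRR
RRRKRR

Answer: RRRRRR
RRRRRR
WRRRRR
RRRRRR
RRRRRR
RRRKRR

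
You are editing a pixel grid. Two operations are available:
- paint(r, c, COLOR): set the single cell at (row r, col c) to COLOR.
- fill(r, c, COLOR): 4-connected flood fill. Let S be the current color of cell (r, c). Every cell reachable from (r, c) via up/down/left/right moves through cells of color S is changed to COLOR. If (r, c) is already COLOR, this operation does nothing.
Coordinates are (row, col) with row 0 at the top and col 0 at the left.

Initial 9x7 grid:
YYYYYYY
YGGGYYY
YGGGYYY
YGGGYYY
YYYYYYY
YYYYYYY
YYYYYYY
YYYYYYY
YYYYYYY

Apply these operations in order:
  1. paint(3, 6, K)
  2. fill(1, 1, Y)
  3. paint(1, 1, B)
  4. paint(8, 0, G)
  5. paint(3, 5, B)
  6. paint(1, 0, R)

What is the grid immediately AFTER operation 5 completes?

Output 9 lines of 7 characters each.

Answer: YYYYYYY
YBYYYYY
YYYYYYY
YYYYYBK
YYYYYYY
YYYYYYY
YYYYYYY
YYYYYYY
GYYYYYY

Derivation:
After op 1 paint(3,6,K):
YYYYYYY
YGGGYYY
YGGGYYY
YGGGYYK
YYYYYYY
YYYYYYY
YYYYYYY
YYYYYYY
YYYYYYY
After op 2 fill(1,1,Y) [9 cells changed]:
YYYYYYY
YYYYYYY
YYYYYYY
YYYYYYK
YYYYYYY
YYYYYYY
YYYYYYY
YYYYYYY
YYYYYYY
After op 3 paint(1,1,B):
YYYYYYY
YBYYYYY
YYYYYYY
YYYYYYK
YYYYYYY
YYYYYYY
YYYYYYY
YYYYYYY
YYYYYYY
After op 4 paint(8,0,G):
YYYYYYY
YBYYYYY
YYYYYYY
YYYYYYK
YYYYYYY
YYYYYYY
YYYYYYY
YYYYYYY
GYYYYYY
After op 5 paint(3,5,B):
YYYYYYY
YBYYYYY
YYYYYYY
YYYYYBK
YYYYYYY
YYYYYYY
YYYYYYY
YYYYYYY
GYYYYYY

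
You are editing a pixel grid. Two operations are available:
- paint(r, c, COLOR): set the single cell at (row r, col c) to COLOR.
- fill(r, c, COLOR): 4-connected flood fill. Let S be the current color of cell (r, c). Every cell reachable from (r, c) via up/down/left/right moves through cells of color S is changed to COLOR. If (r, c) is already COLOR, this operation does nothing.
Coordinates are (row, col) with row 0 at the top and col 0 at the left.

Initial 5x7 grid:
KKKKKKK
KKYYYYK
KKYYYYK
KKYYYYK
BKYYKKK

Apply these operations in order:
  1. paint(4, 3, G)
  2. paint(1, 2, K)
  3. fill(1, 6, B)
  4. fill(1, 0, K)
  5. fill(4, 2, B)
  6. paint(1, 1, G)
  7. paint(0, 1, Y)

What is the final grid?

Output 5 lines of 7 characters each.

After op 1 paint(4,3,G):
KKKKKKK
KKYYYYK
KKYYYYK
KKYYYYK
BKYGKKK
After op 2 paint(1,2,K):
KKKKKKK
KKKYYYK
KKYYYYK
KKYYYYK
BKYGKKK
After op 3 fill(1,6,B) [21 cells changed]:
BBBBBBB
BBBYYYB
BBYYYYB
BBYYYYB
BBYGBBB
After op 4 fill(1,0,K) [22 cells changed]:
KKKKKKK
KKKYYYK
KKYYYYK
KKYYYYK
KKYGKKK
After op 5 fill(4,2,B) [12 cells changed]:
KKKKKKK
KKKBBBK
KKBBBBK
KKBBBBK
KKBGKKK
After op 6 paint(1,1,G):
KKKKKKK
KGKBBBK
KKBBBBK
KKBBBBK
KKBGKKK
After op 7 paint(0,1,Y):
KYKKKKK
KGKBBBK
KKBBBBK
KKBBBBK
KKBGKKK

Answer: KYKKKKK
KGKBBBK
KKBBBBK
KKBBBBK
KKBGKKK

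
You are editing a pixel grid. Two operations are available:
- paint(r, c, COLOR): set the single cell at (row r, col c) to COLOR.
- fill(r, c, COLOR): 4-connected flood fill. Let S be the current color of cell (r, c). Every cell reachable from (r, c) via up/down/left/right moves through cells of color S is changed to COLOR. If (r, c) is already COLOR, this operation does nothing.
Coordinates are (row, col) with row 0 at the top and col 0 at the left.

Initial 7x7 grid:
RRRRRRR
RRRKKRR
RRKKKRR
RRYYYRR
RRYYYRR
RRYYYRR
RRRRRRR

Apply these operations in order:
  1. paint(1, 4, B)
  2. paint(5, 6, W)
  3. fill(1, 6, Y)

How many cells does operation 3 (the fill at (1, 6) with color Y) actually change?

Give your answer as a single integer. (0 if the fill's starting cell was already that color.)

Answer: 34

Derivation:
After op 1 paint(1,4,B):
RRRRRRR
RRRKBRR
RRKKKRR
RRYYYRR
RRYYYRR
RRYYYRR
RRRRRRR
After op 2 paint(5,6,W):
RRRRRRR
RRRKBRR
RRKKKRR
RRYYYRR
RRYYYRR
RRYYYRW
RRRRRRR
After op 3 fill(1,6,Y) [34 cells changed]:
YYYYYYY
YYYKBYY
YYKKKYY
YYYYYYY
YYYYYYY
YYYYYYW
YYYYYYY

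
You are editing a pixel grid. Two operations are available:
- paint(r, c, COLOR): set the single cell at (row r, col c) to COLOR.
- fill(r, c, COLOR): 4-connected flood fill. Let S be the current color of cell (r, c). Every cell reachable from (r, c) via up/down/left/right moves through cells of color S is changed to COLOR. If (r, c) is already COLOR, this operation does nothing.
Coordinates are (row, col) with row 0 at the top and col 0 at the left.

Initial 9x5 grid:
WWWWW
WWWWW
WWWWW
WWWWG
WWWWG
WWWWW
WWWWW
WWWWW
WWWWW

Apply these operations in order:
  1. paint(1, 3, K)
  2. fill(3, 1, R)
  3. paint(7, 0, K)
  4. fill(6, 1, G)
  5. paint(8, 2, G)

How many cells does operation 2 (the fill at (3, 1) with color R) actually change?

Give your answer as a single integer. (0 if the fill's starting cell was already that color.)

Answer: 42

Derivation:
After op 1 paint(1,3,K):
WWWWW
WWWKW
WWWWW
WWWWG
WWWWG
WWWWW
WWWWW
WWWWW
WWWWW
After op 2 fill(3,1,R) [42 cells changed]:
RRRRR
RRRKR
RRRRR
RRRRG
RRRRG
RRRRR
RRRRR
RRRRR
RRRRR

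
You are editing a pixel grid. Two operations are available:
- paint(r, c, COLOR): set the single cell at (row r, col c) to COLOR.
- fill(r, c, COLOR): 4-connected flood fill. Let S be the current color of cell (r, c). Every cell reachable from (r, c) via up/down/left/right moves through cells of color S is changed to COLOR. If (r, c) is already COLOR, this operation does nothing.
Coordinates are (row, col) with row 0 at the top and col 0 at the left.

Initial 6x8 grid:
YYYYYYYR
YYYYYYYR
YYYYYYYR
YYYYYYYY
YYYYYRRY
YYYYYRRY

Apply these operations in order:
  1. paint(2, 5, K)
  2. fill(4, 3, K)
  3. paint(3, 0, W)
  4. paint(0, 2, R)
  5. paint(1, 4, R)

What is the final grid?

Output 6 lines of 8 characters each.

After op 1 paint(2,5,K):
YYYYYYYR
YYYYYYYR
YYYYYKYR
YYYYYYYY
YYYYYRRY
YYYYYRRY
After op 2 fill(4,3,K) [40 cells changed]:
KKKKKKKR
KKKKKKKR
KKKKKKKR
KKKKKKKK
KKKKKRRK
KKKKKRRK
After op 3 paint(3,0,W):
KKKKKKKR
KKKKKKKR
KKKKKKKR
WKKKKKKK
KKKKKRRK
KKKKKRRK
After op 4 paint(0,2,R):
KKRKKKKR
KKKKKKKR
KKKKKKKR
WKKKKKKK
KKKKKRRK
KKKKKRRK
After op 5 paint(1,4,R):
KKRKKKKR
KKKKRKKR
KKKKKKKR
WKKKKKKK
KKKKKRRK
KKKKKRRK

Answer: KKRKKKKR
KKKKRKKR
KKKKKKKR
WKKKKKKK
KKKKKRRK
KKKKKRRK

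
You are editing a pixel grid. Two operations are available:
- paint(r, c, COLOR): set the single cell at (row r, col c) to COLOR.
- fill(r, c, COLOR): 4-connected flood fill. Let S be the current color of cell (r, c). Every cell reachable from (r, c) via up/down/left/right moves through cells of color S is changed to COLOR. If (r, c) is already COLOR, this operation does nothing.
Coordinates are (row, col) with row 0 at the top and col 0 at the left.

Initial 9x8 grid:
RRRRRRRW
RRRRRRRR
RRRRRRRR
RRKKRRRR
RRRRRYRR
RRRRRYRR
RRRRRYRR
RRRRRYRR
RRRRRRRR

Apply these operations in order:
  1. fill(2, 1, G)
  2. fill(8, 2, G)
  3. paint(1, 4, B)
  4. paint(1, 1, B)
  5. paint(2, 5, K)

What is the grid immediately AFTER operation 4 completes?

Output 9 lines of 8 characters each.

Answer: GGGGGGGW
GBGGBGGG
GGGGGGGG
GGKKGGGG
GGGGGYGG
GGGGGYGG
GGGGGYGG
GGGGGYGG
GGGGGGGG

Derivation:
After op 1 fill(2,1,G) [65 cells changed]:
GGGGGGGW
GGGGGGGG
GGGGGGGG
GGKKGGGG
GGGGGYGG
GGGGGYGG
GGGGGYGG
GGGGGYGG
GGGGGGGG
After op 2 fill(8,2,G) [0 cells changed]:
GGGGGGGW
GGGGGGGG
GGGGGGGG
GGKKGGGG
GGGGGYGG
GGGGGYGG
GGGGGYGG
GGGGGYGG
GGGGGGGG
After op 3 paint(1,4,B):
GGGGGGGW
GGGGBGGG
GGGGGGGG
GGKKGGGG
GGGGGYGG
GGGGGYGG
GGGGGYGG
GGGGGYGG
GGGGGGGG
After op 4 paint(1,1,B):
GGGGGGGW
GBGGBGGG
GGGGGGGG
GGKKGGGG
GGGGGYGG
GGGGGYGG
GGGGGYGG
GGGGGYGG
GGGGGGGG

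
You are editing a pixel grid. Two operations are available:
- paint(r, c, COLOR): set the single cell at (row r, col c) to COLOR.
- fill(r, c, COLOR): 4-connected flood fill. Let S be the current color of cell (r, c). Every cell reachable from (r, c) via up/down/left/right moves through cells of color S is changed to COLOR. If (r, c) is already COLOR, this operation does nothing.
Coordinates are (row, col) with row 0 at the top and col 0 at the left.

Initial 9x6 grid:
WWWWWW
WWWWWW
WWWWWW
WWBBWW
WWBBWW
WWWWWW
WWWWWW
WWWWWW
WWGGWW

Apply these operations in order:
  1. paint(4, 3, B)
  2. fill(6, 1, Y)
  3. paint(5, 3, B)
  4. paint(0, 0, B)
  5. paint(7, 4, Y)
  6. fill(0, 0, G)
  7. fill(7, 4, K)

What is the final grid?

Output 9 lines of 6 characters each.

After op 1 paint(4,3,B):
WWWWWW
WWWWWW
WWWWWW
WWBBWW
WWBBWW
WWWWWW
WWWWWW
WWWWWW
WWGGWW
After op 2 fill(6,1,Y) [48 cells changed]:
YYYYYY
YYYYYY
YYYYYY
YYBBYY
YYBBYY
YYYYYY
YYYYYY
YYYYYY
YYGGYY
After op 3 paint(5,3,B):
YYYYYY
YYYYYY
YYYYYY
YYBBYY
YYBBYY
YYYBYY
YYYYYY
YYYYYY
YYGGYY
After op 4 paint(0,0,B):
BYYYYY
YYYYYY
YYYYYY
YYBBYY
YYBBYY
YYYBYY
YYYYYY
YYYYYY
YYGGYY
After op 5 paint(7,4,Y):
BYYYYY
YYYYYY
YYYYYY
YYBBYY
YYBBYY
YYYBYY
YYYYYY
YYYYYY
YYGGYY
After op 6 fill(0,0,G) [1 cells changed]:
GYYYYY
YYYYYY
YYYYYY
YYBBYY
YYBBYY
YYYBYY
YYYYYY
YYYYYY
YYGGYY
After op 7 fill(7,4,K) [46 cells changed]:
GKKKKK
KKKKKK
KKKKKK
KKBBKK
KKBBKK
KKKBKK
KKKKKK
KKKKKK
KKGGKK

Answer: GKKKKK
KKKKKK
KKKKKK
KKBBKK
KKBBKK
KKKBKK
KKKKKK
KKKKKK
KKGGKK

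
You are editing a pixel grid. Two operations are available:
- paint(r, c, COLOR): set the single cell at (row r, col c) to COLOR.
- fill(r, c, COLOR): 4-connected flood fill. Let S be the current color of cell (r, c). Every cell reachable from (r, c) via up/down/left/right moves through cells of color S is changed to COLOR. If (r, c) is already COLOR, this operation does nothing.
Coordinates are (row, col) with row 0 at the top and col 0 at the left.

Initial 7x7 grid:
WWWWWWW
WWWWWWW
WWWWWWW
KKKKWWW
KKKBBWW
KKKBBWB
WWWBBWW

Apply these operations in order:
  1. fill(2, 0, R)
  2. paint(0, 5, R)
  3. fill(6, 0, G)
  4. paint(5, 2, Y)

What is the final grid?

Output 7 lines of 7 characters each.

Answer: RRRRRRR
RRRRRRR
RRRRRRR
KKKKRRR
KKKBBRR
KKYBBRB
GGGBBRR

Derivation:
After op 1 fill(2,0,R) [29 cells changed]:
RRRRRRR
RRRRRRR
RRRRRRR
KKKKRRR
KKKBBRR
KKKBBRB
WWWBBRR
After op 2 paint(0,5,R):
RRRRRRR
RRRRRRR
RRRRRRR
KKKKRRR
KKKBBRR
KKKBBRB
WWWBBRR
After op 3 fill(6,0,G) [3 cells changed]:
RRRRRRR
RRRRRRR
RRRRRRR
KKKKRRR
KKKBBRR
KKKBBRB
GGGBBRR
After op 4 paint(5,2,Y):
RRRRRRR
RRRRRRR
RRRRRRR
KKKKRRR
KKKBBRR
KKYBBRB
GGGBBRR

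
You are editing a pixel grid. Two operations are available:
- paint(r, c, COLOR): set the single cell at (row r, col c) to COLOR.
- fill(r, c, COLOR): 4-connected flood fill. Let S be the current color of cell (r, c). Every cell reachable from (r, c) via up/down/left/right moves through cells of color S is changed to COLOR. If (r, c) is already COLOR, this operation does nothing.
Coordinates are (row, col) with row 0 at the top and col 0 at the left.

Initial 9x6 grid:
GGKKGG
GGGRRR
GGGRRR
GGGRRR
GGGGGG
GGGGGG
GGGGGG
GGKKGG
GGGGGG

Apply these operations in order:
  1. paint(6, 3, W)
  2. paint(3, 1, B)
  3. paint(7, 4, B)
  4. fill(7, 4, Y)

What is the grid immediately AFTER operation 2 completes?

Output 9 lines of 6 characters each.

Answer: GGKKGG
GGGRRR
GGGRRR
GBGRRR
GGGGGG
GGGGGG
GGGWGG
GGKKGG
GGGGGG

Derivation:
After op 1 paint(6,3,W):
GGKKGG
GGGRRR
GGGRRR
GGGRRR
GGGGGG
GGGGGG
GGGWGG
GGKKGG
GGGGGG
After op 2 paint(3,1,B):
GGKKGG
GGGRRR
GGGRRR
GBGRRR
GGGGGG
GGGGGG
GGGWGG
GGKKGG
GGGGGG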